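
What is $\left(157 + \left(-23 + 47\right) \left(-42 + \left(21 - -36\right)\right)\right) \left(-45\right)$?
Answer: $-23265$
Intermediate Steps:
$\left(157 + \left(-23 + 47\right) \left(-42 + \left(21 - -36\right)\right)\right) \left(-45\right) = \left(157 + 24 \left(-42 + \left(21 + 36\right)\right)\right) \left(-45\right) = \left(157 + 24 \left(-42 + 57\right)\right) \left(-45\right) = \left(157 + 24 \cdot 15\right) \left(-45\right) = \left(157 + 360\right) \left(-45\right) = 517 \left(-45\right) = -23265$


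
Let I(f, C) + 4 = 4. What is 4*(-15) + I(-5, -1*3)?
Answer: -60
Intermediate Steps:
I(f, C) = 0 (I(f, C) = -4 + 4 = 0)
4*(-15) + I(-5, -1*3) = 4*(-15) + 0 = -60 + 0 = -60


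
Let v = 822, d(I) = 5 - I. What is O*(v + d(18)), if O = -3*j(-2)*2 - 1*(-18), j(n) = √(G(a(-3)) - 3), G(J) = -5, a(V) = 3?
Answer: 14562 - 9708*I*√2 ≈ 14562.0 - 13729.0*I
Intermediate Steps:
j(n) = 2*I*√2 (j(n) = √(-5 - 3) = √(-8) = 2*I*√2)
O = 18 - 12*I*√2 (O = -6*I*√2*2 - 1*(-18) = -6*I*√2*2 + 18 = -12*I*√2 + 18 = 18 - 12*I*√2 ≈ 18.0 - 16.971*I)
O*(v + d(18)) = (18 - 12*I*√2)*(822 + (5 - 1*18)) = (18 - 12*I*√2)*(822 + (5 - 18)) = (18 - 12*I*√2)*(822 - 13) = (18 - 12*I*√2)*809 = 14562 - 9708*I*√2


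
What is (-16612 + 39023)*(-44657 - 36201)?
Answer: -1812108638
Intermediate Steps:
(-16612 + 39023)*(-44657 - 36201) = 22411*(-80858) = -1812108638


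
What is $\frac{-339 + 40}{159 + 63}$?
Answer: $- \frac{299}{222} \approx -1.3468$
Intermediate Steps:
$\frac{-339 + 40}{159 + 63} = - \frac{299}{222}$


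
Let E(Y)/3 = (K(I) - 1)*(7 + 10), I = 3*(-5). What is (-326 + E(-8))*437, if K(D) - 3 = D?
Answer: -432193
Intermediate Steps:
I = -15
K(D) = 3 + D
E(Y) = -663 (E(Y) = 3*(((3 - 15) - 1)*(7 + 10)) = 3*((-12 - 1)*17) = 3*(-13*17) = 3*(-221) = -663)
(-326 + E(-8))*437 = (-326 - 663)*437 = -989*437 = -432193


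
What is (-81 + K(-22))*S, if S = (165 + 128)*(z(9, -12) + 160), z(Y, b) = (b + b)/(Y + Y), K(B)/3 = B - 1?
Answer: -6973400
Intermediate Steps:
K(B) = -3 + 3*B (K(B) = 3*(B - 1) = 3*(-1 + B) = -3 + 3*B)
z(Y, b) = b/Y (z(Y, b) = (2*b)/((2*Y)) = (2*b)*(1/(2*Y)) = b/Y)
S = 139468/3 (S = (165 + 128)*(-12/9 + 160) = 293*(-12*1/9 + 160) = 293*(-4/3 + 160) = 293*(476/3) = 139468/3 ≈ 46489.)
(-81 + K(-22))*S = (-81 + (-3 + 3*(-22)))*(139468/3) = (-81 + (-3 - 66))*(139468/3) = (-81 - 69)*(139468/3) = -150*139468/3 = -6973400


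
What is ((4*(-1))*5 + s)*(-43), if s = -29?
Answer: 2107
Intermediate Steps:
((4*(-1))*5 + s)*(-43) = ((4*(-1))*5 - 29)*(-43) = (-4*5 - 29)*(-43) = (-20 - 29)*(-43) = -49*(-43) = 2107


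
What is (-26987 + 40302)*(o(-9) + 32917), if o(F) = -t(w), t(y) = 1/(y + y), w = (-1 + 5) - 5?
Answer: 876593025/2 ≈ 4.3830e+8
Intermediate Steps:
w = -1 (w = 4 - 5 = -1)
t(y) = 1/(2*y)
o(F) = ½ (o(F) = -1/(2*(-1)) = -(-1)/2 = -1*(-½) = ½)
(-26987 + 40302)*(o(-9) + 32917) = (-26987 + 40302)*(½ + 32917) = 13315*(65835/2) = 876593025/2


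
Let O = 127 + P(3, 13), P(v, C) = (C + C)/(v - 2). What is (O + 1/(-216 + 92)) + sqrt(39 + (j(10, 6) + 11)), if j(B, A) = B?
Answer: 18971/124 + 2*sqrt(15) ≈ 160.74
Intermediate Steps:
P(v, C) = 2*C/(-2 + v) (P(v, C) = (2*C)/(-2 + v) = 2*C/(-2 + v))
O = 153 (O = 127 + 2*13/(-2 + 3) = 127 + 2*13/1 = 127 + 2*13*1 = 127 + 26 = 153)
(O + 1/(-216 + 92)) + sqrt(39 + (j(10, 6) + 11)) = (153 + 1/(-216 + 92)) + sqrt(39 + (10 + 11)) = (153 + 1/(-124)) + sqrt(39 + 21) = (153 - 1/124) + sqrt(60) = 18971/124 + 2*sqrt(15)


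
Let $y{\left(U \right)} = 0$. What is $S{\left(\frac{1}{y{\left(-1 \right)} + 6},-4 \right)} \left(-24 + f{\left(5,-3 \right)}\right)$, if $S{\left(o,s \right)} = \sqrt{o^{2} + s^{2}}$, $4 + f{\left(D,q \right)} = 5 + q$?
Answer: $- \frac{13 \sqrt{577}}{3} \approx -104.09$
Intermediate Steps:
$f{\left(D,q \right)} = 1 + q$ ($f{\left(D,q \right)} = -4 + \left(5 + q\right) = 1 + q$)
$S{\left(\frac{1}{y{\left(-1 \right)} + 6},-4 \right)} \left(-24 + f{\left(5,-3 \right)}\right) = \sqrt{\left(\frac{1}{0 + 6}\right)^{2} + \left(-4\right)^{2}} \left(-24 + \left(1 - 3\right)\right) = \sqrt{\left(\frac{1}{6}\right)^{2} + 16} \left(-24 - 2\right) = \sqrt{\left(\frac{1}{6}\right)^{2} + 16} \left(-26\right) = \sqrt{\frac{1}{36} + 16} \left(-26\right) = \sqrt{\frac{577}{36}} \left(-26\right) = \frac{\sqrt{577}}{6} \left(-26\right) = - \frac{13 \sqrt{577}}{3}$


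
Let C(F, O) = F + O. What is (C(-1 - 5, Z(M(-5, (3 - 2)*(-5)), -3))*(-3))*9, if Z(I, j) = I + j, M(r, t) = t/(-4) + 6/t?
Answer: 4833/20 ≈ 241.65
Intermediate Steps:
M(r, t) = 6/t - t/4 (M(r, t) = t*(-¼) + 6/t = -t/4 + 6/t = 6/t - t/4)
(C(-1 - 5, Z(M(-5, (3 - 2)*(-5)), -3))*(-3))*9 = (((-1 - 5) + ((6/(((3 - 2)*(-5))) - (3 - 2)*(-5)/4) - 3))*(-3))*9 = ((-6 + ((6/((1*(-5))) - (-5)/4) - 3))*(-3))*9 = ((-6 + ((6/(-5) - ¼*(-5)) - 3))*(-3))*9 = ((-6 + ((6*(-⅕) + 5/4) - 3))*(-3))*9 = ((-6 + ((-6/5 + 5/4) - 3))*(-3))*9 = ((-6 + (1/20 - 3))*(-3))*9 = ((-6 - 59/20)*(-3))*9 = -179/20*(-3)*9 = (537/20)*9 = 4833/20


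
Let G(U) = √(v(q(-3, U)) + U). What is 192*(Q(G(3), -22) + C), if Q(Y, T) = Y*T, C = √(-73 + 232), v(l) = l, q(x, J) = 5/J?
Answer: -1408*√42 + 192*√159 ≈ -6703.9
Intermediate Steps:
G(U) = √(U + 5/U) (G(U) = √(5/U + U) = √(U + 5/U))
C = √159 ≈ 12.610
Q(Y, T) = T*Y
192*(Q(G(3), -22) + C) = 192*(-22*√(3 + 5/3) + √159) = 192*(-22*√42/3 + √159) = 192*(√159 - 22*√42/3) = -1408*√42 + 192*√159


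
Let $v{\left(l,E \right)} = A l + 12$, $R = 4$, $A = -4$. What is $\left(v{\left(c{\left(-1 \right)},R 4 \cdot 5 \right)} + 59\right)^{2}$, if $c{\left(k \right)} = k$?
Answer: $5625$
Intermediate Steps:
$v{\left(l,E \right)} = 12 - 4 l$ ($v{\left(l,E \right)} = - 4 l + 12 = 12 - 4 l$)
$\left(v{\left(c{\left(-1 \right)},R 4 \cdot 5 \right)} + 59\right)^{2} = \left(\left(12 - -4\right) + 59\right)^{2} = \left(\left(12 + 4\right) + 59\right)^{2} = \left(16 + 59\right)^{2} = 75^{2} = 5625$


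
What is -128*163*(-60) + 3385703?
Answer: 4637543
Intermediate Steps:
-128*163*(-60) + 3385703 = -20864*(-60) + 3385703 = 1251840 + 3385703 = 4637543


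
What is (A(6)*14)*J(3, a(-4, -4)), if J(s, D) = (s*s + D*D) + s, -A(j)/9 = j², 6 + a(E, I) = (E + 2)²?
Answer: -72576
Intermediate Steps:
a(E, I) = -6 + (2 + E)² (a(E, I) = -6 + (E + 2)² = -6 + (2 + E)²)
A(j) = -9*j²
J(s, D) = s + D² + s² (J(s, D) = (s² + D²) + s = (D² + s²) + s = s + D² + s²)
(A(6)*14)*J(3, a(-4, -4)) = (-9*6²*14)*(3 + (-6 + (2 - 4)²)² + 3²) = (-9*36*14)*(3 + (-6 + (-2)²)² + 9) = (-324*14)*(3 + (-6 + 4)² + 9) = -4536*(3 + (-2)² + 9) = -4536*(3 + 4 + 9) = -4536*16 = -72576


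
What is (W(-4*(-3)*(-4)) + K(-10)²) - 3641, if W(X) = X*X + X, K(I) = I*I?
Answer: 8615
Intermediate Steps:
K(I) = I²
W(X) = X + X² (W(X) = X² + X = X + X²)
(W(-4*(-3)*(-4)) + K(-10)²) - 3641 = ((-4*(-3)*(-4))*(1 - 4*(-3)*(-4)) + ((-10)²)²) - 3641 = ((12*(-4))*(1 + 12*(-4)) + 100²) - 3641 = (-48*(1 - 48) + 10000) - 3641 = (-48*(-47) + 10000) - 3641 = (2256 + 10000) - 3641 = 12256 - 3641 = 8615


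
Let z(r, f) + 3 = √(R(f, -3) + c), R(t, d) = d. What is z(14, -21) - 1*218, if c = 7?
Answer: -219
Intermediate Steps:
z(r, f) = -1 (z(r, f) = -3 + √(-3 + 7) = -3 + √4 = -3 + 2 = -1)
z(14, -21) - 1*218 = -1 - 1*218 = -1 - 218 = -219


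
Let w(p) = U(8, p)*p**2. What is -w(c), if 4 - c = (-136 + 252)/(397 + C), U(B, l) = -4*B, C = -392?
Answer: 294912/25 ≈ 11796.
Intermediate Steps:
c = -96/5 (c = 4 - (-136 + 252)/(397 - 392) = 4 - 116/5 = -96/5 ≈ -19.200)
w(p) = -32*p**2 (w(p) = (-4*8)*p**2 = -32*p**2)
-w(c) = -(-32)*(-96/5)**2 = -(-32)*9216/25 = -1*(-294912/25) = 294912/25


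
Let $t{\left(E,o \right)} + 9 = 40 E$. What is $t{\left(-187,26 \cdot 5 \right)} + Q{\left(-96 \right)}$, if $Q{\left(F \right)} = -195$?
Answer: $-7684$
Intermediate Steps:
$t{\left(E,o \right)} = -9 + 40 E$
$t{\left(-187,26 \cdot 5 \right)} + Q{\left(-96 \right)} = \left(-9 + 40 \left(-187\right)\right) - 195 = \left(-9 - 7480\right) - 195 = -7489 - 195 = -7684$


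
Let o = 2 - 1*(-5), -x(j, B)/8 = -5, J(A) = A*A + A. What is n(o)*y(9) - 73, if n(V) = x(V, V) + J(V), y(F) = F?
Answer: 791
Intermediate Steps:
J(A) = A + A² (J(A) = A² + A = A + A²)
x(j, B) = 40 (x(j, B) = -8*(-5) = 40)
o = 7 (o = 2 + 5 = 7)
n(V) = 40 + V*(1 + V)
n(o)*y(9) - 73 = (40 + 7*(1 + 7))*9 - 73 = (40 + 7*8)*9 - 73 = (40 + 56)*9 - 73 = 96*9 - 73 = 864 - 73 = 791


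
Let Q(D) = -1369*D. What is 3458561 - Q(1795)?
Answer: 5915916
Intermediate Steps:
3458561 - Q(1795) = 3458561 - (-1369)*1795 = 3458561 - 1*(-2457355) = 3458561 + 2457355 = 5915916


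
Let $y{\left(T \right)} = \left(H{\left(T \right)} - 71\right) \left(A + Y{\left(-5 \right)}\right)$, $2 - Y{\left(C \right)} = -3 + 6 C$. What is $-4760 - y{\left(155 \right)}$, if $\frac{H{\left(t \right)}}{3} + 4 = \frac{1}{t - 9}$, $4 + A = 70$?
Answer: $\frac{528655}{146} \approx 3620.9$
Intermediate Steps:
$A = 66$ ($A = -4 + 70 = 66$)
$Y{\left(C \right)} = 5 - 6 C$ ($Y{\left(C \right)} = 2 - \left(-3 + 6 C\right) = 5 - 6 C$)
$H{\left(t \right)} = -12 + \frac{3}{-9 + t}$ ($H{\left(t \right)} = -12 + \frac{3}{t - 9} = -12 + \frac{3}{-9 + t}$)
$y{\left(T \right)} = -7171 + \frac{303 \left(37 - 4 T\right)}{-9 + T}$ ($y{\left(T \right)} = \left(\frac{3 \left(37 - 4 T\right)}{-9 + T} - 71\right) \left(66 + \left(5 - -30\right)\right) = \left(-71 + \frac{3 \left(37 - 4 T\right)}{-9 + T}\right) \left(66 + \left(5 + 30\right)\right) = \left(-71 + \frac{3 \left(37 - 4 T\right)}{-9 + T}\right) \left(66 + 35\right) = \left(-71 + \frac{3 \left(37 - 4 T\right)}{-9 + T}\right) 101 = -7171 + \frac{303 \left(37 - 4 T\right)}{-9 + T}$)
$-4760 - y{\left(155 \right)} = -4760 - \frac{101 \left(750 - 12865\right)}{-9 + 155} = -4760 - \frac{101 \left(750 - 12865\right)}{146} = -4760 - 101 \cdot \frac{1}{146} \left(-12115\right) = -4760 - - \frac{1223615}{146} = -4760 + \frac{1223615}{146} = \frac{528655}{146}$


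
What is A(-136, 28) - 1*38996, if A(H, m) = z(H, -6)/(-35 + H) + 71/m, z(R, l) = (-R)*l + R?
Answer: -186674051/4788 ≈ -38988.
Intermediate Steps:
z(R, l) = R - R*l (z(R, l) = -R*l + R = R - R*l)
A(H, m) = 71/m + 7*H/(-35 + H) (A(H, m) = (H*(1 - 1*(-6)))/(-35 + H) + 71/m = (H*(1 + 6))/(-35 + H) + 71/m = (H*7)/(-35 + H) + 71/m = (7*H)/(-35 + H) + 71/m = 7*H/(-35 + H) + 71/m = 71/m + 7*H/(-35 + H))
A(-136, 28) - 1*38996 = (-2485 + 71*(-136) + 7*(-136)*28)/(28*(-35 - 136)) - 1*38996 = (1/28)*(-2485 - 9656 - 26656)/(-171) - 38996 = (1/28)*(-1/171)*(-38797) - 38996 = 38797/4788 - 38996 = -186674051/4788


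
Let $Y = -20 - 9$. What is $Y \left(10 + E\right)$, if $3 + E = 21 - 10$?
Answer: $-522$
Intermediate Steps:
$E = 8$ ($E = -3 + \left(21 - 10\right) = -3 + 11 = 8$)
$Y = -29$
$Y \left(10 + E\right) = - 29 \left(10 + 8\right) = \left(-29\right) 18 = -522$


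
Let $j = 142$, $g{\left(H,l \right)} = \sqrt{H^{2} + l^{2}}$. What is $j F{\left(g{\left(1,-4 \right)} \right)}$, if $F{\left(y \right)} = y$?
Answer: $142 \sqrt{17} \approx 585.48$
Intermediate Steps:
$j F{\left(g{\left(1,-4 \right)} \right)} = 142 \sqrt{1^{2} + \left(-4\right)^{2}} = 142 \sqrt{1 + 16} = 142 \sqrt{17}$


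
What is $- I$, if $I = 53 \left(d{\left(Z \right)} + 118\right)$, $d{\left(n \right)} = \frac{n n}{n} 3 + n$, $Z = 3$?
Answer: $-6890$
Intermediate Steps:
$d{\left(n \right)} = 4 n$ ($d{\left(n \right)} = \frac{n^{2}}{n} 3 + n = n 3 + n = 3 n + n = 4 n$)
$I = 6890$ ($I = 53 \left(4 \cdot 3 + 118\right) = 53 \left(12 + 118\right) = 53 \cdot 130 = 6890$)
$- I = \left(-1\right) 6890 = -6890$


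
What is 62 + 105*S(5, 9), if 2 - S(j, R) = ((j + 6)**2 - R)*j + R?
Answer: -59473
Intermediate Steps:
S(j, R) = 2 - R - j*((6 + j)**2 - R) (S(j, R) = 2 - (((j + 6)**2 - R)*j + R) = 2 - (((6 + j)**2 - R)*j + R) = 2 - (j*((6 + j)**2 - R) + R) = 2 - (R + j*((6 + j)**2 - R)) = 2 + (-R - j*((6 + j)**2 - R)) = 2 - R - j*((6 + j)**2 - R))
62 + 105*S(5, 9) = 62 + 105*(2 - 1*9 + 9*5 - 1*5*(6 + 5)**2) = 62 + 105*(2 - 9 + 45 - 1*5*11**2) = 62 + 105*(2 - 9 + 45 - 1*5*121) = 62 + 105*(2 - 9 + 45 - 605) = 62 + 105*(-567) = 62 - 59535 = -59473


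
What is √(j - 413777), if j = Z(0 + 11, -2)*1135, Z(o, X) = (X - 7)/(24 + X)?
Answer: I*√200492798/22 ≈ 643.62*I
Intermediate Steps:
Z(o, X) = (-7 + X)/(24 + X)
j = -10215/22 (j = ((-7 - 2)/(24 - 2))*1135 = (-9/22)*1135 = ((1/22)*(-9))*1135 = -9/22*1135 = -10215/22 ≈ -464.32)
√(j - 413777) = √(-10215/22 - 413777) = √(-9113309/22) = I*√200492798/22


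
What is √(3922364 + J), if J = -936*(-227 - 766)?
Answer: 2*√1212953 ≈ 2202.7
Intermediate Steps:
J = 929448 (J = -936*(-993) = 929448)
√(3922364 + J) = √(3922364 + 929448) = √4851812 = 2*√1212953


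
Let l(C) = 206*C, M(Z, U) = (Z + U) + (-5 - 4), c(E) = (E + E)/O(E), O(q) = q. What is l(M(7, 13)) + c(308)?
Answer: 2268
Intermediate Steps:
c(E) = 2 (c(E) = (E + E)/E = (2*E)/E = 2)
M(Z, U) = -9 + U + Z (M(Z, U) = (U + Z) - 9 = -9 + U + Z)
l(M(7, 13)) + c(308) = 206*(-9 + 13 + 7) + 2 = 206*11 + 2 = 2266 + 2 = 2268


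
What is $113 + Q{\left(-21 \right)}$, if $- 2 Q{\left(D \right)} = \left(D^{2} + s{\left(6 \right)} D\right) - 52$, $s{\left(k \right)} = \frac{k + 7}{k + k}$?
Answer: $- \frac{561}{8} \approx -70.125$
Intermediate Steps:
$s{\left(k \right)} = \frac{7 + k}{2 k}$
$Q{\left(D \right)} = 26 - \frac{13 D}{24} - \frac{D^{2}}{2}$ ($Q{\left(D \right)} = - \frac{\left(D^{2} + \frac{7 + 6}{2 \cdot 6} D\right) - 52}{2} = - \frac{\left(D^{2} + \frac{1}{2} \cdot \frac{1}{6} \cdot 13 D\right) - 52}{2} = - \frac{\left(D^{2} + \frac{13 D}{12}\right) - 52}{2} = - \frac{-52 + D^{2} + \frac{13 D}{12}}{2} = 26 - \frac{13 D}{24} - \frac{D^{2}}{2}$)
$113 + Q{\left(-21 \right)} = 113 - \left(- \frac{299}{8} + \frac{441}{2}\right) = 113 + \left(26 + \frac{91}{8} - \frac{441}{2}\right) = 113 - \frac{1465}{8} = - \frac{561}{8}$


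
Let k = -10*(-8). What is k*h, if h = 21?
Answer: 1680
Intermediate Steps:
k = 80
k*h = 80*21 = 1680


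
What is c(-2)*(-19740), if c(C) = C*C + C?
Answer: -39480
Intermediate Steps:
c(C) = C + C² (c(C) = C² + C = C + C²)
c(-2)*(-19740) = -2*(1 - 2)*(-19740) = -2*(-1)*(-19740) = 2*(-19740) = -39480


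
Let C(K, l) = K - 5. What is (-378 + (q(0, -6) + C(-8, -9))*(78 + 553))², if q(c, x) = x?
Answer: 152942689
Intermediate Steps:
C(K, l) = -5 + K
(-378 + (q(0, -6) + C(-8, -9))*(78 + 553))² = (-378 + (-6 + (-5 - 8))*(78 + 553))² = (-378 + (-6 - 13)*631)² = (-378 - 19*631)² = (-378 - 11989)² = (-12367)² = 152942689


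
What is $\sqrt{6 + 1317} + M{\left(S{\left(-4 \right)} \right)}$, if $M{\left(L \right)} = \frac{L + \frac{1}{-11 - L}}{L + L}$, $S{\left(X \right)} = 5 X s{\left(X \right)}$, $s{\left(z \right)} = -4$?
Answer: $\frac{7279}{14560} + 21 \sqrt{3} \approx 36.873$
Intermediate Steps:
$S{\left(X \right)} = - 20 X$ ($S{\left(X \right)} = 5 X \left(-4\right) = - 20 X$)
$M{\left(L \right)} = \frac{L + \frac{1}{-11 - L}}{2 L}$
$\sqrt{6 + 1317} + M{\left(S{\left(-4 \right)} \right)} = \sqrt{6 + 1317} + \frac{-1 + \left(\left(-20\right) \left(-4\right)\right)^{2} + 11 \left(\left(-20\right) \left(-4\right)\right)}{2 \left(\left(-20\right) \left(-4\right)\right) \left(11 - -80\right)} = \sqrt{1323} + \frac{-1 + 80^{2} + 11 \cdot 80}{2 \cdot 80 \left(11 + 80\right)} = 21 \sqrt{3} + \frac{1}{2} \cdot \frac{1}{80} \cdot \frac{1}{91} \left(-1 + 6400 + 880\right) = 21 \sqrt{3} + \frac{1}{2} \cdot \frac{1}{80} \cdot \frac{1}{91} \cdot 7279 = 21 \sqrt{3} + \frac{7279}{14560} = \frac{7279}{14560} + 21 \sqrt{3}$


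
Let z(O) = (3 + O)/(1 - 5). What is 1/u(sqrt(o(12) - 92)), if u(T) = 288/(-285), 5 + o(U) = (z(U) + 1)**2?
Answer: -95/96 ≈ -0.98958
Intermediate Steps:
z(O) = -3/4 - O/4 (z(O) = (3 + O)/(-4) = (3 + O)*(-1/4) = -3/4 - O/4)
o(U) = -5 + (1/4 - U/4)**2 (o(U) = -5 + ((-3/4 - U/4) + 1)**2 = -5 + (1/4 - U/4)**2)
u(T) = -96/95 (u(T) = 288*(-1/285) = -96/95)
1/u(sqrt(o(12) - 92)) = 1/(-96/95) = -95/96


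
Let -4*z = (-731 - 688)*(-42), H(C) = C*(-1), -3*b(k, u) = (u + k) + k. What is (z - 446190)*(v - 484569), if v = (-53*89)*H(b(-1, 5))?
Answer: 225604637097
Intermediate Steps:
b(k, u) = -2*k/3 - u/3 (b(k, u) = -((u + k) + k)/3 = -((k + u) + k)/3 = -(u + 2*k)/3 = -2*k/3 - u/3)
H(C) = -C
z = -29799/2 (z = -(-731 - 688)*(-42)/4 = -(-1419)*(-42)/4 = -¼*59598 = -29799/2 ≈ -14900.)
v = -4717 (v = (-53*89)*(-(-⅔*(-1) - ⅓*5)) = -(-4717)*(⅔ - 5/3) = -(-4717)*(-1) = -4717*1 = -4717)
(z - 446190)*(v - 484569) = (-29799/2 - 446190)*(-4717 - 484569) = -922179/2*(-489286) = 225604637097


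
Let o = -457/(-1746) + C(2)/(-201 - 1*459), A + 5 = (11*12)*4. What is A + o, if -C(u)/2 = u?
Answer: 50249407/96030 ≈ 523.27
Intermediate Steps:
C(u) = -2*u
A = 523 (A = -5 + (11*12)*4 = -5 + 132*4 = -5 + 528 = 523)
o = 25717/96030 (o = -457/(-1746) + (-2*2)/(-201 - 1*459) = -457*(-1/1746) - 4/(-201 - 459) = 457/1746 - 4/(-660) = 457/1746 - 4*(-1/660) = 457/1746 + 1/165 = 25717/96030 ≈ 0.26780)
A + o = 523 + 25717/96030 = 50249407/96030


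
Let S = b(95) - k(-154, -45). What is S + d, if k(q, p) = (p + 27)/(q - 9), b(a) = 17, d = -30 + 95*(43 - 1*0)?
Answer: 663718/163 ≈ 4071.9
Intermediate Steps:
d = 4055 (d = -30 + 95*(43 + 0) = -30 + 95*43 = -30 + 4085 = 4055)
k(q, p) = (27 + p)/(-9 + q)
S = 2753/163 (S = 17 - (27 - 45)/(-9 - 154) = 17 - (-18)/(-163) = 17 - (-1)*(-18)/163 = 17 - 1*18/163 = 17 - 18/163 = 2753/163 ≈ 16.890)
S + d = 2753/163 + 4055 = 663718/163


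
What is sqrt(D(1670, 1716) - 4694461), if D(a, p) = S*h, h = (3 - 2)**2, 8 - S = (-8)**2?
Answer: 9*I*sqrt(57957) ≈ 2166.7*I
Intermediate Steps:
S = -56 (S = 8 - 1*(-8)**2 = 8 - 1*64 = 8 - 64 = -56)
h = 1 (h = 1**2 = 1)
D(a, p) = -56 (D(a, p) = -56*1 = -56)
sqrt(D(1670, 1716) - 4694461) = sqrt(-56 - 4694461) = sqrt(-4694517) = 9*I*sqrt(57957)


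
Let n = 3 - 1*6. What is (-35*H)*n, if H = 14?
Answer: 1470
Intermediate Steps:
n = -3 (n = 3 - 6 = -3)
(-35*H)*n = -35*14*(-3) = -490*(-3) = 1470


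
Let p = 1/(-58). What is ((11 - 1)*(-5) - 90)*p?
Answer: 70/29 ≈ 2.4138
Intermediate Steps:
p = -1/58 ≈ -0.017241
((11 - 1)*(-5) - 90)*p = ((11 - 1)*(-5) - 90)*(-1/58) = (10*(-5) - 90)*(-1/58) = (-50 - 90)*(-1/58) = -140*(-1/58) = 70/29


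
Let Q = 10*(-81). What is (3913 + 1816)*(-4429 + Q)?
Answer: -30014231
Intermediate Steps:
Q = -810
(3913 + 1816)*(-4429 + Q) = (3913 + 1816)*(-4429 - 810) = 5729*(-5239) = -30014231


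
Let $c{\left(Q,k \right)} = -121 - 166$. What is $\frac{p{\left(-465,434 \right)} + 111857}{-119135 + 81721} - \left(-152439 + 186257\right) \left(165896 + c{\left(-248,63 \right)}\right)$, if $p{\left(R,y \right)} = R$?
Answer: $- \frac{104769772541230}{18707} \approx -5.6006 \cdot 10^{9}$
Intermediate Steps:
$c{\left(Q,k \right)} = -287$
$\frac{p{\left(-465,434 \right)} + 111857}{-119135 + 81721} - \left(-152439 + 186257\right) \left(165896 + c{\left(-248,63 \right)}\right) = \frac{-465 + 111857}{-119135 + 81721} - \left(-152439 + 186257\right) \left(165896 - 287\right) = \frac{111392}{-37414} - 33818 \cdot 165609 = 111392 \left(- \frac{1}{37414}\right) - 5600565162 = - \frac{55696}{18707} - 5600565162 = - \frac{104769772541230}{18707}$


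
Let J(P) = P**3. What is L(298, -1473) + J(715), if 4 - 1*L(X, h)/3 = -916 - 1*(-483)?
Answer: 365527186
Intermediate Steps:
L(X, h) = 1311 (L(X, h) = 12 - 3*(-916 - 1*(-483)) = 12 - 3*(-916 + 483) = 12 - 3*(-433) = 12 + 1299 = 1311)
L(298, -1473) + J(715) = 1311 + 715**3 = 1311 + 365525875 = 365527186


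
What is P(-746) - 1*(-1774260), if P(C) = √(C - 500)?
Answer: 1774260 + I*√1246 ≈ 1.7743e+6 + 35.299*I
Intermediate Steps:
P(C) = √(-500 + C)
P(-746) - 1*(-1774260) = √(-500 - 746) - 1*(-1774260) = √(-1246) + 1774260 = I*√1246 + 1774260 = 1774260 + I*√1246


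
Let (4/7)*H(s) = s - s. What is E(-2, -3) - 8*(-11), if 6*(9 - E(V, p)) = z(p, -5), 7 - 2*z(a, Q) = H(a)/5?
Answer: 1157/12 ≈ 96.417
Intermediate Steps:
H(s) = 0 (H(s) = 7*(s - s)/4 = (7/4)*0 = 0)
z(a, Q) = 7/2 (z(a, Q) = 7/2 - 0/5 = 7/2 - ½*0 = 7/2 + 0 = 7/2)
E(V, p) = 101/12 (E(V, p) = 9 - ⅙*7/2 = 9 - 7/12 = 101/12)
E(-2, -3) - 8*(-11) = 101/12 - 8*(-11) = 101/12 + 88 = 1157/12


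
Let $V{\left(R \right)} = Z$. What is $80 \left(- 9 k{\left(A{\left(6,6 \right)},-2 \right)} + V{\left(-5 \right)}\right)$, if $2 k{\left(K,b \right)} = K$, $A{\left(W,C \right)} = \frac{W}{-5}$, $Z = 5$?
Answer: $832$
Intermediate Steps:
$A{\left(W,C \right)} = - \frac{W}{5}$ ($A{\left(W,C \right)} = W \left(- \frac{1}{5}\right) = - \frac{W}{5}$)
$k{\left(K,b \right)} = \frac{K}{2}$
$V{\left(R \right)} = 5$
$80 \left(- 9 k{\left(A{\left(6,6 \right)},-2 \right)} + V{\left(-5 \right)}\right) = 80 \left(- 9 \frac{\left(- \frac{1}{5}\right) 6}{2} + 5\right) = 80 \left(- 9 \cdot \frac{1}{2} \left(- \frac{6}{5}\right) + 5\right) = 80 \left(\left(-9\right) \left(- \frac{3}{5}\right) + 5\right) = 80 \left(\frac{27}{5} + 5\right) = 80 \cdot \frac{52}{5} = 832$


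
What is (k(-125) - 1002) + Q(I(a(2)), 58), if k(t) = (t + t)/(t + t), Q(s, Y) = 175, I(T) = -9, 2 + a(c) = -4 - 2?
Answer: -826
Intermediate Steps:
a(c) = -8 (a(c) = -2 + (-4 - 2) = -2 - 6 = -8)
k(t) = 1 (k(t) = (2*t)/((2*t)) = (2*t)*(1/(2*t)) = 1)
(k(-125) - 1002) + Q(I(a(2)), 58) = (1 - 1002) + 175 = -1001 + 175 = -826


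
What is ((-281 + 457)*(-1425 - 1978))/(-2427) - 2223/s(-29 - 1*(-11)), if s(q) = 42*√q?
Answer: 598928/2427 + 247*I*√2/28 ≈ 246.78 + 12.475*I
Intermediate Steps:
((-281 + 457)*(-1425 - 1978))/(-2427) - 2223/s(-29 - 1*(-11)) = ((-281 + 457)*(-1425 - 1978))/(-2427) - 2223*1/(42*√(-29 - 1*(-11))) = (176*(-3403))*(-1/2427) - 2223*1/(42*√(-29 + 11)) = -598928*(-1/2427) - 2223*(-I*√2/252) = 598928/2427 - 2223*(-I*√2/252) = 598928/2427 - (-247)*I*√2/28 = 598928/2427 + 247*I*√2/28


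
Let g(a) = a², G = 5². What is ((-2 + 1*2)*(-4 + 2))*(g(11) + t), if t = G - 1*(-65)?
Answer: 0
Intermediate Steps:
G = 25
t = 90 (t = 25 - 1*(-65) = 25 + 65 = 90)
((-2 + 1*2)*(-4 + 2))*(g(11) + t) = ((-2 + 1*2)*(-4 + 2))*(11² + 90) = ((-2 + 2)*(-2))*(121 + 90) = (0*(-2))*211 = 0*211 = 0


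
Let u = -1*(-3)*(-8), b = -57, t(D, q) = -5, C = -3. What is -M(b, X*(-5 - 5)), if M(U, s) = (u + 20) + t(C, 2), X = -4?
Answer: 9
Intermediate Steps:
u = -24 (u = 3*(-8) = -24)
M(U, s) = -9 (M(U, s) = (-24 + 20) - 5 = -4 - 5 = -9)
-M(b, X*(-5 - 5)) = -1*(-9) = 9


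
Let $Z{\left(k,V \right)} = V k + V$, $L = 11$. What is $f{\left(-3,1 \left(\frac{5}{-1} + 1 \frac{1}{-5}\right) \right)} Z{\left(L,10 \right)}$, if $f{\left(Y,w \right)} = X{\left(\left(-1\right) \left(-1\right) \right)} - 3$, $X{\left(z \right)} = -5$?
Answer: $-960$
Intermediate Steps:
$Z{\left(k,V \right)} = V + V k$
$f{\left(Y,w \right)} = -8$ ($f{\left(Y,w \right)} = -5 - 3 = -8$)
$f{\left(-3,1 \left(\frac{5}{-1} + 1 \frac{1}{-5}\right) \right)} Z{\left(L,10 \right)} = - 8 \cdot 10 \left(1 + 11\right) = - 8 \cdot 10 \cdot 12 = \left(-8\right) 120 = -960$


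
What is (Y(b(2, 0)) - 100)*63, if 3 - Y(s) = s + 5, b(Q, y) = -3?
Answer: -6237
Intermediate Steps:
Y(s) = -2 - s (Y(s) = 3 - (s + 5) = 3 - (5 + s) = 3 + (-5 - s) = -2 - s)
(Y(b(2, 0)) - 100)*63 = ((-2 - 1*(-3)) - 100)*63 = ((-2 + 3) - 100)*63 = (1 - 100)*63 = -99*63 = -6237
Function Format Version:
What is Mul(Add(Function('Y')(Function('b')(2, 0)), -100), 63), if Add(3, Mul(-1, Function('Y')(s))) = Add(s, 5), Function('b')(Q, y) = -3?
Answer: -6237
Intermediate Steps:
Function('Y')(s) = Add(-2, Mul(-1, s)) (Function('Y')(s) = Add(3, Mul(-1, Add(s, 5))) = Add(3, Mul(-1, Add(5, s))) = Add(3, Add(-5, Mul(-1, s))) = Add(-2, Mul(-1, s)))
Mul(Add(Function('Y')(Function('b')(2, 0)), -100), 63) = Mul(Add(Add(-2, Mul(-1, -3)), -100), 63) = Mul(Add(Add(-2, 3), -100), 63) = Mul(Add(1, -100), 63) = Mul(-99, 63) = -6237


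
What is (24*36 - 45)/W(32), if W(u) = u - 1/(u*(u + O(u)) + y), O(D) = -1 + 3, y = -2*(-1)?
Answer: 68670/2683 ≈ 25.594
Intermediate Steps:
y = 2
O(D) = 2
W(u) = u - 1/(2 + u*(2 + u)) (W(u) = u - 1/(u*(u + 2) + 2) = u - 1/(u*(2 + u) + 2) = u - 1/(2 + u*(2 + u)))
(24*36 - 45)/W(32) = (24*36 - 45)/(((-1 + 32³ + 2*32 + 2*32²)/(2 + 32² + 2*32))) = (864 - 45)/(((-1 + 32768 + 64 + 2*1024)/(2 + 1024 + 64))) = 819/(((-1 + 32768 + 64 + 2048)/1090)) = 819/(((1/1090)*34879)) = 819/(34879/1090) = 819*(1090/34879) = 68670/2683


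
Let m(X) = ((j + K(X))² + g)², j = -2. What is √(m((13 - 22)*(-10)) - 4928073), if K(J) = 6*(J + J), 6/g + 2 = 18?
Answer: √86427850658953/8 ≈ 1.1621e+6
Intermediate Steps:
g = 3/8 (g = 6/(-2 + 18) = 6/16 = 6*(1/16) = 3/8 ≈ 0.37500)
K(J) = 12*J (K(J) = 6*(2*J) = 12*J)
m(X) = (3/8 + (-2 + 12*X)²)² (m(X) = ((-2 + 12*X)² + 3/8)² = (3/8 + (-2 + 12*X)²)²)
√(m((13 - 22)*(-10)) - 4928073) = √((3 + 32*(-1 + 6*((13 - 22)*(-10)))²)²/64 - 4928073) = √((3 + 32*(-1 + 6*(-9*(-10)))²)²/64 - 4928073) = √((3 + 32*(-1 + 6*90)²)²/64 - 4928073) = √((3 + 32*(-1 + 540)²)²/64 - 4928073) = √((3 + 32*539²)²/64 - 4928073) = √((3 + 32*290521)²/64 - 4928073) = √((3 + 9296672)²/64 - 4928073) = √((1/64)*9296675² - 4928073) = √((1/64)*86428166055625 - 4928073) = √(86428166055625/64 - 4928073) = √(86427850658953/64) = √86427850658953/8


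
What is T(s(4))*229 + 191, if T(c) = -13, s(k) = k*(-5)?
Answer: -2786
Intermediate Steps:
s(k) = -5*k
T(s(4))*229 + 191 = -13*229 + 191 = -2977 + 191 = -2786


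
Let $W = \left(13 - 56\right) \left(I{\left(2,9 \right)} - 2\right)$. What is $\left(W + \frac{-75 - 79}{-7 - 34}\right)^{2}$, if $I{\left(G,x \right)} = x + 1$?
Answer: $\frac{194602500}{1681} \approx 1.1577 \cdot 10^{5}$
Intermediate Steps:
$I{\left(G,x \right)} = 1 + x$
$W = -344$ ($W = \left(13 - 56\right) \left(\left(1 + 9\right) - 2\right) = - 43 \left(10 - 2\right) = \left(-43\right) 8 = -344$)
$\left(W + \frac{-75 - 79}{-7 - 34}\right)^{2} = \left(-344 + \frac{-75 - 79}{-7 - 34}\right)^{2} = \left(-344 - \frac{154}{-41}\right)^{2} = \left(-344 - - \frac{154}{41}\right)^{2} = \left(-344 + \frac{154}{41}\right)^{2} = \left(- \frac{13950}{41}\right)^{2} = \frac{194602500}{1681}$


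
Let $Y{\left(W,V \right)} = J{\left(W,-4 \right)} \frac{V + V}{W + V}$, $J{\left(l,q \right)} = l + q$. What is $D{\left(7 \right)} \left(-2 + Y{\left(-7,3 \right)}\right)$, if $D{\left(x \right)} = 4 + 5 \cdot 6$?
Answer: $493$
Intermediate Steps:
$D{\left(x \right)} = 34$ ($D{\left(x \right)} = 4 + 30 = 34$)
$Y{\left(W,V \right)} = \frac{2 V \left(-4 + W\right)}{V + W}$ ($Y{\left(W,V \right)} = \left(W - 4\right) \frac{V + V}{W + V} = \left(-4 + W\right) \frac{2 V}{V + W} = \frac{2 V \left(-4 + W\right)}{V + W}$)
$D{\left(7 \right)} \left(-2 + Y{\left(-7,3 \right)}\right) = 34 \left(-2 + 2 \cdot 3 \frac{1}{3 - 7} \left(-4 - 7\right)\right) = 34 \left(-2 + 2 \cdot 3 \frac{1}{-4} \left(-11\right)\right) = 34 \left(-2 + 2 \cdot 3 \left(- \frac{1}{4}\right) \left(-11\right)\right) = 34 \left(-2 + \frac{33}{2}\right) = 34 \cdot \frac{29}{2} = 493$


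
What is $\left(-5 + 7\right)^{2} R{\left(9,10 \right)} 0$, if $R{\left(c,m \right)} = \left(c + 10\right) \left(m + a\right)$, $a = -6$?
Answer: $0$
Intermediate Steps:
$R{\left(c,m \right)} = \left(-6 + m\right) \left(10 + c\right)$ ($R{\left(c,m \right)} = \left(c + 10\right) \left(m - 6\right) = \left(10 + c\right) \left(-6 + m\right) = \left(-6 + m\right) \left(10 + c\right)$)
$\left(-5 + 7\right)^{2} R{\left(9,10 \right)} 0 = \left(-5 + 7\right)^{2} \left(-60 - 54 + 10 \cdot 10 + 9 \cdot 10\right) 0 = 2^{2} \left(-60 - 54 + 100 + 90\right) 0 = 4 \cdot 76 \cdot 0 = 304 \cdot 0 = 0$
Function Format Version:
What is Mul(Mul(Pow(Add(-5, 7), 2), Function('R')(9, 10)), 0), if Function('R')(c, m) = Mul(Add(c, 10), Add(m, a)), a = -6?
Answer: 0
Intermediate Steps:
Function('R')(c, m) = Mul(Add(-6, m), Add(10, c)) (Function('R')(c, m) = Mul(Add(c, 10), Add(m, -6)) = Mul(Add(10, c), Add(-6, m)) = Mul(Add(-6, m), Add(10, c)))
Mul(Mul(Pow(Add(-5, 7), 2), Function('R')(9, 10)), 0) = Mul(Mul(Pow(Add(-5, 7), 2), Add(-60, Mul(-6, 9), Mul(10, 10), Mul(9, 10))), 0) = Mul(Mul(Pow(2, 2), Add(-60, -54, 100, 90)), 0) = Mul(Mul(4, 76), 0) = Mul(304, 0) = 0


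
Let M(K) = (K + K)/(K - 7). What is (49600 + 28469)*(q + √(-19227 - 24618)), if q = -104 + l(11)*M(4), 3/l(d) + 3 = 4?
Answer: -8743728 + 78069*I*√43845 ≈ -8.7437e+6 + 1.6347e+7*I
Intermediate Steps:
l(d) = 3 (l(d) = 3/(-3 + 4) = 3/1 = 3*1 = 3)
M(K) = 2*K/(-7 + K) (M(K) = (2*K)/(-7 + K) = 2*K/(-7 + K))
q = -112 (q = -104 + 3*(2*4/(-7 + 4)) = -104 + 3*(2*4/(-3)) = -104 + 3*(2*4*(-⅓)) = -104 + 3*(-8/3) = -104 - 8 = -112)
(49600 + 28469)*(q + √(-19227 - 24618)) = (49600 + 28469)*(-112 + √(-19227 - 24618)) = 78069*(-112 + √(-43845)) = 78069*(-112 + I*√43845) = -8743728 + 78069*I*√43845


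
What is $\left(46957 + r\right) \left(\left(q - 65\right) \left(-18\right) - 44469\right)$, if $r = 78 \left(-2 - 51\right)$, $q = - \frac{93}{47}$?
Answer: $- \frac{87075388917}{47} \approx -1.8527 \cdot 10^{9}$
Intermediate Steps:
$q = - \frac{93}{47}$ ($q = \left(-93\right) \frac{1}{47} = - \frac{93}{47} \approx -1.9787$)
$r = -4134$ ($r = 78 \left(-53\right) = -4134$)
$\left(46957 + r\right) \left(\left(q - 65\right) \left(-18\right) - 44469\right) = \left(46957 - 4134\right) \left(\left(- \frac{93}{47} - 65\right) \left(-18\right) - 44469\right) = 42823 \left(\left(- \frac{3148}{47}\right) \left(-18\right) - 44469\right) = 42823 \left(\frac{56664}{47} - 44469\right) = 42823 \left(- \frac{2033379}{47}\right) = - \frac{87075388917}{47}$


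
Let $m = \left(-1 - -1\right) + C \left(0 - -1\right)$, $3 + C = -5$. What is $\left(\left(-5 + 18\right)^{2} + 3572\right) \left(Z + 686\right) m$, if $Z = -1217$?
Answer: $15891768$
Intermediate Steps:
$C = -8$ ($C = -3 - 5 = -8$)
$m = -8$ ($m = \left(-1 - -1\right) - 8 \left(0 - -1\right) = \left(-1 + 1\right) - 8 \left(0 + 1\right) = 0 - 8 = -8$)
$\left(\left(-5 + 18\right)^{2} + 3572\right) \left(Z + 686\right) m = \left(\left(-5 + 18\right)^{2} + 3572\right) \left(-1217 + 686\right) \left(-8\right) = \left(13^{2} + 3572\right) \left(-531\right) \left(-8\right) = \left(169 + 3572\right) \left(-531\right) \left(-8\right) = 3741 \left(-531\right) \left(-8\right) = \left(-1986471\right) \left(-8\right) = 15891768$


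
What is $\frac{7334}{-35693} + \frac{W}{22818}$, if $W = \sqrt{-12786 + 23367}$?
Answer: $- \frac{7334}{35693} + \frac{\sqrt{10581}}{22818} \approx -0.20097$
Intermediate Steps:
$W = \sqrt{10581} \approx 102.86$
$\frac{7334}{-35693} + \frac{W}{22818} = \frac{7334}{-35693} + \frac{\sqrt{10581}}{22818} = 7334 \left(- \frac{1}{35693}\right) + \sqrt{10581} \cdot \frac{1}{22818} = - \frac{7334}{35693} + \frac{\sqrt{10581}}{22818}$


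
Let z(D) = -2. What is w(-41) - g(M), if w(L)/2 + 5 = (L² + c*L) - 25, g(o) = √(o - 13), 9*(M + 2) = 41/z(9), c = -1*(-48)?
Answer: -634 - I*√622/6 ≈ -634.0 - 4.1567*I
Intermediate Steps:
c = 48
M = -77/18 (M = -2 + (41/(-2))/9 = -2 + (41*(-½))/9 = -2 + (⅑)*(-41/2) = -2 - 41/18 = -77/18 ≈ -4.2778)
g(o) = √(-13 + o)
w(L) = -60 + 2*L² + 96*L (w(L) = -10 + 2*((L² + 48*L) - 25) = -10 + 2*(-25 + L² + 48*L) = -10 + (-50 + 2*L² + 96*L) = -60 + 2*L² + 96*L)
w(-41) - g(M) = (-60 + 2*(-41)² + 96*(-41)) - √(-13 - 77/18) = (-60 + 2*1681 - 3936) - √(-311/18) = (-60 + 3362 - 3936) - I*√622/6 = -634 - I*√622/6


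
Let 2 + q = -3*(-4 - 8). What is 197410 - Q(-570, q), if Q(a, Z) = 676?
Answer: 196734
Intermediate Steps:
q = 34 (q = -2 - 3*(-4 - 8) = -2 - 3*(-12) = -2 + 36 = 34)
197410 - Q(-570, q) = 197410 - 1*676 = 197410 - 676 = 196734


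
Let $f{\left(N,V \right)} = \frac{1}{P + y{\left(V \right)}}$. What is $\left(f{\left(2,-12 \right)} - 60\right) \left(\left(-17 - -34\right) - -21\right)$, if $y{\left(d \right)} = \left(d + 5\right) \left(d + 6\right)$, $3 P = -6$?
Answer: $- \frac{45581}{20} \approx -2279.1$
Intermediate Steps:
$P = -2$ ($P = \frac{1}{3} \left(-6\right) = -2$)
$y{\left(d \right)} = \left(5 + d\right) \left(6 + d\right)$
$f{\left(N,V \right)} = \frac{1}{28 + V^{2} + 11 V}$ ($f{\left(N,V \right)} = \frac{1}{-2 + \left(30 + V^{2} + 11 V\right)} = \frac{1}{28 + V^{2} + 11 V}$)
$\left(f{\left(2,-12 \right)} - 60\right) \left(\left(-17 - -34\right) - -21\right) = \left(\frac{1}{28 + \left(-12\right)^{2} + 11 \left(-12\right)} - 60\right) \left(\left(-17 - -34\right) - -21\right) = \left(\frac{1}{28 + 144 - 132} - 60\right) \left(\left(-17 + 34\right) + 21\right) = \left(\frac{1}{40} - 60\right) \left(17 + 21\right) = \left(\frac{1}{40} - 60\right) 38 = \left(- \frac{2399}{40}\right) 38 = - \frac{45581}{20}$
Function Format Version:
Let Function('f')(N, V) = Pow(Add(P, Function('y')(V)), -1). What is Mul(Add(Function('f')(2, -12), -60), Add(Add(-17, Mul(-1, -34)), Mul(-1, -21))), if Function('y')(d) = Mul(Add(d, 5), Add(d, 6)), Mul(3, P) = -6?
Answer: Rational(-45581, 20) ≈ -2279.1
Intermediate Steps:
P = -2 (P = Mul(Rational(1, 3), -6) = -2)
Function('y')(d) = Mul(Add(5, d), Add(6, d))
Function('f')(N, V) = Pow(Add(28, Pow(V, 2), Mul(11, V)), -1) (Function('f')(N, V) = Pow(Add(-2, Add(30, Pow(V, 2), Mul(11, V))), -1) = Pow(Add(28, Pow(V, 2), Mul(11, V)), -1))
Mul(Add(Function('f')(2, -12), -60), Add(Add(-17, Mul(-1, -34)), Mul(-1, -21))) = Mul(Add(Pow(Add(28, Pow(-12, 2), Mul(11, -12)), -1), -60), Add(Add(-17, Mul(-1, -34)), Mul(-1, -21))) = Mul(Add(Pow(Add(28, 144, -132), -1), -60), Add(Add(-17, 34), 21)) = Mul(Add(Pow(40, -1), -60), Add(17, 21)) = Mul(Add(Rational(1, 40), -60), 38) = Mul(Rational(-2399, 40), 38) = Rational(-45581, 20)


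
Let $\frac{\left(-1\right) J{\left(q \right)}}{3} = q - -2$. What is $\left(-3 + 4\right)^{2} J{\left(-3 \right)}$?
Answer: $3$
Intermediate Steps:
$J{\left(q \right)} = -6 - 3 q$ ($J{\left(q \right)} = - 3 \left(q - -2\right) = - 3 \left(q + 2\right) = - 3 \left(2 + q\right) = -6 - 3 q$)
$\left(-3 + 4\right)^{2} J{\left(-3 \right)} = \left(-3 + 4\right)^{2} \left(-6 - -9\right) = 1^{2} \left(-6 + 9\right) = 1 \cdot 3 = 3$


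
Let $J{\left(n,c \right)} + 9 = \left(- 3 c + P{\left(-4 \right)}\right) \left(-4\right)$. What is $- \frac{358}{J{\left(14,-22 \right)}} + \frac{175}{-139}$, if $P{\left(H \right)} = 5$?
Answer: $- \frac{1513}{40727} \approx -0.03715$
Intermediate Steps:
$J{\left(n,c \right)} = -29 + 12 c$ ($J{\left(n,c \right)} = -9 + \left(- 3 c + 5\right) \left(-4\right) = -9 + \left(5 - 3 c\right) \left(-4\right) = -9 + \left(-20 + 12 c\right) = -29 + 12 c$)
$- \frac{358}{J{\left(14,-22 \right)}} + \frac{175}{-139} = - \frac{358}{-29 + 12 \left(-22\right)} + \frac{175}{-139} = - \frac{358}{-29 - 264} + 175 \left(- \frac{1}{139}\right) = - \frac{358}{-293} - \frac{175}{139} = \left(-358\right) \left(- \frac{1}{293}\right) - \frac{175}{139} = \frac{358}{293} - \frac{175}{139} = - \frac{1513}{40727}$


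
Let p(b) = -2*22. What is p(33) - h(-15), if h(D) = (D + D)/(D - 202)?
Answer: -9578/217 ≈ -44.138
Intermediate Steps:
p(b) = -44
h(D) = 2*D/(-202 + D) (h(D) = (2*D)/(-202 + D) = 2*D/(-202 + D))
p(33) - h(-15) = -44 - 2*(-15)/(-202 - 15) = -44 - 2*(-15)/(-217) = -44 - 2*(-15)*(-1)/217 = -44 - 1*30/217 = -44 - 30/217 = -9578/217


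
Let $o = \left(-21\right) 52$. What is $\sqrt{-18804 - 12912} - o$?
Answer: $1092 + 6 i \sqrt{881} \approx 1092.0 + 178.09 i$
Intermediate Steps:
$o = -1092$
$\sqrt{-18804 - 12912} - o = \sqrt{-18804 - 12912} - -1092 = \sqrt{-31716} + 1092 = 6 i \sqrt{881} + 1092 = 1092 + 6 i \sqrt{881}$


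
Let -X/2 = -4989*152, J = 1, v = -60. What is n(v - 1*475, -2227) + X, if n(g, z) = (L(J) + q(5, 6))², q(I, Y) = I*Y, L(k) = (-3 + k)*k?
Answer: 1517440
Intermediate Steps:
X = 1516656 (X = -(-9978)*152 = -2*(-758328) = 1516656)
L(k) = k*(-3 + k)
n(g, z) = 784 (n(g, z) = (1*(-3 + 1) + 5*6)² = (1*(-2) + 30)² = (-2 + 30)² = 28² = 784)
n(v - 1*475, -2227) + X = 784 + 1516656 = 1517440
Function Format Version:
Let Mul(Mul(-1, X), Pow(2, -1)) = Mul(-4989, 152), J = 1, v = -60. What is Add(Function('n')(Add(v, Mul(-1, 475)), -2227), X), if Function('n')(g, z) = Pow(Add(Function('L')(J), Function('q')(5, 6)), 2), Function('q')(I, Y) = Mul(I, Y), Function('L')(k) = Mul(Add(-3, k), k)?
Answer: 1517440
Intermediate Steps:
X = 1516656 (X = Mul(-2, Mul(-4989, 152)) = Mul(-2, -758328) = 1516656)
Function('L')(k) = Mul(k, Add(-3, k))
Function('n')(g, z) = 784 (Function('n')(g, z) = Pow(Add(Mul(1, Add(-3, 1)), Mul(5, 6)), 2) = Pow(Add(Mul(1, -2), 30), 2) = Pow(Add(-2, 30), 2) = Pow(28, 2) = 784)
Add(Function('n')(Add(v, Mul(-1, 475)), -2227), X) = Add(784, 1516656) = 1517440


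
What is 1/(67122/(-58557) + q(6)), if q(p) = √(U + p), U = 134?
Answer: 218359053/26419097332 + 380991361*√35/26419097332 ≈ 0.093581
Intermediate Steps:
q(p) = √(134 + p)
1/(67122/(-58557) + q(6)) = 1/(67122/(-58557) + √(134 + 6)) = 1/(67122*(-1/58557) + √140) = 1/(-22374/19519 + 2*√35)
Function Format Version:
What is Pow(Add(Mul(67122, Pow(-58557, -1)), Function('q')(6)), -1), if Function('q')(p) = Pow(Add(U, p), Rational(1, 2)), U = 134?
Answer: Add(Rational(218359053, 26419097332), Mul(Rational(380991361, 26419097332), Pow(35, Rational(1, 2)))) ≈ 0.093581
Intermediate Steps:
Function('q')(p) = Pow(Add(134, p), Rational(1, 2))
Pow(Add(Mul(67122, Pow(-58557, -1)), Function('q')(6)), -1) = Pow(Add(Mul(67122, Pow(-58557, -1)), Pow(Add(134, 6), Rational(1, 2))), -1) = Pow(Add(Mul(67122, Rational(-1, 58557)), Pow(140, Rational(1, 2))), -1) = Pow(Add(Rational(-22374, 19519), Mul(2, Pow(35, Rational(1, 2)))), -1)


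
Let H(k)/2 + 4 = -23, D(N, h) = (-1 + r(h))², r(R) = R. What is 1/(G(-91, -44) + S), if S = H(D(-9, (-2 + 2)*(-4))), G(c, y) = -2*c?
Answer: 1/128 ≈ 0.0078125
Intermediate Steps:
D(N, h) = (-1 + h)²
H(k) = -54 (H(k) = -8 + 2*(-23) = -8 - 46 = -54)
S = -54
1/(G(-91, -44) + S) = 1/(-2*(-91) - 54) = 1/(182 - 54) = 1/128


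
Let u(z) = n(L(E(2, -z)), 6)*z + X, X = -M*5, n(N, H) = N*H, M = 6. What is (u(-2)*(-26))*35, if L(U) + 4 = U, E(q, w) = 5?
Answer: 38220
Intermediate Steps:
L(U) = -4 + U
n(N, H) = H*N
X = -30 (X = -1*6*5 = -6*5 = -30)
u(z) = -30 + 6*z (u(z) = (6*(-4 + 5))*z - 30 = (6*1)*z - 30 = 6*z - 30 = -30 + 6*z)
(u(-2)*(-26))*35 = ((-30 + 6*(-2))*(-26))*35 = ((-30 - 12)*(-26))*35 = -42*(-26)*35 = 1092*35 = 38220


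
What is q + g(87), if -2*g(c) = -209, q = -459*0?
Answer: 209/2 ≈ 104.50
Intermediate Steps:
q = 0
g(c) = 209/2 (g(c) = -½*(-209) = 209/2)
q + g(87) = 0 + 209/2 = 209/2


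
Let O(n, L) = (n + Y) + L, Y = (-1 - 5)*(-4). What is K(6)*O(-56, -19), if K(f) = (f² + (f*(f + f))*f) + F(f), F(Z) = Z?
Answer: -24174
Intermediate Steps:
Y = 24 (Y = -6*(-4) = 24)
K(f) = f + f² + 2*f³ (K(f) = (f² + (f*(f + f))*f) + f = (f² + (f*(2*f))*f) + f = (f² + (2*f²)*f) + f = (f² + 2*f³) + f = f + f² + 2*f³)
O(n, L) = 24 + L + n (O(n, L) = (n + 24) + L = (24 + n) + L = 24 + L + n)
K(6)*O(-56, -19) = (6*(1 + 6 + 2*6²))*(24 - 19 - 56) = (6*(1 + 6 + 2*36))*(-51) = (6*(1 + 6 + 72))*(-51) = (6*79)*(-51) = 474*(-51) = -24174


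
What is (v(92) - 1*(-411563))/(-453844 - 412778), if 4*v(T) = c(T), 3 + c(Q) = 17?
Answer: -823133/1733244 ≈ -0.47491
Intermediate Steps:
c(Q) = 14 (c(Q) = -3 + 17 = 14)
v(T) = 7/2 (v(T) = (¼)*14 = 7/2)
(v(92) - 1*(-411563))/(-453844 - 412778) = (7/2 - 1*(-411563))/(-453844 - 412778) = (7/2 + 411563)/(-866622) = (823133/2)*(-1/866622) = -823133/1733244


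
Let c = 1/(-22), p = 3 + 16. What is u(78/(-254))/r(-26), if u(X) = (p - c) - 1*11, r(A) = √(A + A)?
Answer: -177*I*√13/572 ≈ -1.1157*I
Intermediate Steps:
p = 19
r(A) = √2*√A (r(A) = √(2*A) = √2*√A)
c = -1/22 ≈ -0.045455
u(X) = 177/22 (u(X) = (19 - 1*(-1/22)) - 1*11 = (19 + 1/22) - 11 = 419/22 - 11 = 177/22)
u(78/(-254))/r(-26) = 177/(22*((√2*√(-26)))) = 177/(22*((√2*(I*√26)))) = 177/(22*((2*I*√13))) = 177*(-I*√13/26)/22 = -177*I*√13/572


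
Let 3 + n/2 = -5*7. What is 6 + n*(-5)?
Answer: 386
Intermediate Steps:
n = -76 (n = -6 + 2*(-5*7) = -6 + 2*(-35) = -6 - 70 = -76)
6 + n*(-5) = 6 - 76*(-5) = 6 + 380 = 386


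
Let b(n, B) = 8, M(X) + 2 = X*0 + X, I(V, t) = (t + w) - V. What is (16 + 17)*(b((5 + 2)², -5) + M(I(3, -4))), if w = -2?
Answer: -99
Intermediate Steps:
I(V, t) = -2 + t - V (I(V, t) = (t - 2) - V = (-2 + t) - V = -2 + t - V)
M(X) = -2 + X (M(X) = -2 + (X*0 + X) = -2 + (0 + X) = -2 + X)
(16 + 17)*(b((5 + 2)², -5) + M(I(3, -4))) = (16 + 17)*(8 + (-2 + (-2 - 4 - 1*3))) = 33*(8 + (-2 + (-2 - 4 - 3))) = 33*(8 + (-2 - 9)) = 33*(8 - 11) = 33*(-3) = -99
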